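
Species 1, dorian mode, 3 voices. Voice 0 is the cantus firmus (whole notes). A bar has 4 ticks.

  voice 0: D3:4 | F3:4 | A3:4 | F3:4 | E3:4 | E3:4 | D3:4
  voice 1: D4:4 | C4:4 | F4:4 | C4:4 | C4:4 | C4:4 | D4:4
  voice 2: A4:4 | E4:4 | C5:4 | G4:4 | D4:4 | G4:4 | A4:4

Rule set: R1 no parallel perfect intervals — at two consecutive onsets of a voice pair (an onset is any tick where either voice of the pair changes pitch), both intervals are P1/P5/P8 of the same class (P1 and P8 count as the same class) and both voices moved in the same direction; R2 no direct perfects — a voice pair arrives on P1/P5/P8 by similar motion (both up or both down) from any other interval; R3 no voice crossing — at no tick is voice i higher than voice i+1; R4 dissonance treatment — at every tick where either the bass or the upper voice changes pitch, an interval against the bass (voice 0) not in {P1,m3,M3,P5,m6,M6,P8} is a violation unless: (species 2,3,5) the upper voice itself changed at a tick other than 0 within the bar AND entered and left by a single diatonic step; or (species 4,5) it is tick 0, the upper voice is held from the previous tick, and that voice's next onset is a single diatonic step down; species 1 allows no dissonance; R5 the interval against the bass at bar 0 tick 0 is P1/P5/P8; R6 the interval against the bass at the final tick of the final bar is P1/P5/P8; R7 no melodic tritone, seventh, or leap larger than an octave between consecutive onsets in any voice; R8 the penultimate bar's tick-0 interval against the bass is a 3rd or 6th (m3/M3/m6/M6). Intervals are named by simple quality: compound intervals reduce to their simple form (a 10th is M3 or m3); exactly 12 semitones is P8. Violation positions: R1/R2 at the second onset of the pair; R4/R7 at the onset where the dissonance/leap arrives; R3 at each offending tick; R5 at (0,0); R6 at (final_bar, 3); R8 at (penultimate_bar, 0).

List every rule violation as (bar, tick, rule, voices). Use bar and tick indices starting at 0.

bar 0: v0=D3 v1=D4 v2=A4 downbeat P5
bar 1: v0=F3 v1=C4 v2=E4 downbeat M7
bar 2: v0=A3 v1=F4 v2=C5 downbeat m3
bar 3: v0=F3 v1=C4 v2=G4 downbeat M2
bar 4: v0=E3 v1=C4 v2=D4 downbeat m7
bar 5: v0=E3 v1=C4 v2=G4 downbeat m3
bar 6: v0=D3 v1=D4 v2=A4 downbeat P5
  -> R4 @ bar 1 tick 0 v(0, 2): F3/E4 M7 untreated
  -> R2 @ bar 2 tick 0 v(1, 2): C4/E4 M3 -> F4/C5 P5 similar
  -> R1 @ bar 3 tick 0 v(1, 2): F4/C5 P5 -> C4/G4 P5 similar
  -> R2 @ bar 3 tick 0 v(0, 1): A3/F4 m6 -> F3/C4 P5 similar
  -> R4 @ bar 3 tick 0 v(0, 2): F3/G4 M2 untreated
  -> R4 @ bar 4 tick 0 v(0, 2): E3/D4 m7 untreated
  -> R1 @ bar 6 tick 0 v(1, 2): C4/G4 P5 -> D4/A4 P5 similar

(1, 0, R4, (0, 2))
(2, 0, R2, (1, 2))
(3, 0, R1, (1, 2))
(3, 0, R2, (0, 1))
(3, 0, R4, (0, 2))
(4, 0, R4, (0, 2))
(6, 0, R1, (1, 2))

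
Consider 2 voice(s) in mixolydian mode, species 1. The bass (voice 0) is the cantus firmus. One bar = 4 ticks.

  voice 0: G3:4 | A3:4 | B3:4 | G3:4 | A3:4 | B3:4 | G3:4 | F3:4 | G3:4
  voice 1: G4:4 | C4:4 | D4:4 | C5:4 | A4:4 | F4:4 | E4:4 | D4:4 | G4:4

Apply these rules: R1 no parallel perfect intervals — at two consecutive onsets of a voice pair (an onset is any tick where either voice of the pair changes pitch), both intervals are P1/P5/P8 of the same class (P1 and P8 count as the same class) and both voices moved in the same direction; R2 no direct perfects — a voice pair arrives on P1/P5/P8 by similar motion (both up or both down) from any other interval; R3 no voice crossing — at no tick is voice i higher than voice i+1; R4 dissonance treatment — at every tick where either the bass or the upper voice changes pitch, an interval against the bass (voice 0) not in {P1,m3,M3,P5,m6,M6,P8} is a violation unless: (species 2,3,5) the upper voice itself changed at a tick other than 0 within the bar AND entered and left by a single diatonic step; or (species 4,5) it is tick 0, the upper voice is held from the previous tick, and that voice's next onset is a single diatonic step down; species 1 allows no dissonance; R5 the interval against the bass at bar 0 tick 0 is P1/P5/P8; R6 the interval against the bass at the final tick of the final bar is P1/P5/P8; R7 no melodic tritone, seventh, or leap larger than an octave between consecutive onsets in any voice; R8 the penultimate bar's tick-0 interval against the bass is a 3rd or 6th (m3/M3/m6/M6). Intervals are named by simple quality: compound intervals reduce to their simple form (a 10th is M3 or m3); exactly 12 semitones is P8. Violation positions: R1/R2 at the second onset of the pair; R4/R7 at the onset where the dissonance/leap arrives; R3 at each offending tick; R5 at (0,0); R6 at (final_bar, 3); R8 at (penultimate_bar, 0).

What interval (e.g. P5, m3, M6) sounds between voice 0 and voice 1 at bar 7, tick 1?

voice 0=F3 voice 1=D4 -> M6

M6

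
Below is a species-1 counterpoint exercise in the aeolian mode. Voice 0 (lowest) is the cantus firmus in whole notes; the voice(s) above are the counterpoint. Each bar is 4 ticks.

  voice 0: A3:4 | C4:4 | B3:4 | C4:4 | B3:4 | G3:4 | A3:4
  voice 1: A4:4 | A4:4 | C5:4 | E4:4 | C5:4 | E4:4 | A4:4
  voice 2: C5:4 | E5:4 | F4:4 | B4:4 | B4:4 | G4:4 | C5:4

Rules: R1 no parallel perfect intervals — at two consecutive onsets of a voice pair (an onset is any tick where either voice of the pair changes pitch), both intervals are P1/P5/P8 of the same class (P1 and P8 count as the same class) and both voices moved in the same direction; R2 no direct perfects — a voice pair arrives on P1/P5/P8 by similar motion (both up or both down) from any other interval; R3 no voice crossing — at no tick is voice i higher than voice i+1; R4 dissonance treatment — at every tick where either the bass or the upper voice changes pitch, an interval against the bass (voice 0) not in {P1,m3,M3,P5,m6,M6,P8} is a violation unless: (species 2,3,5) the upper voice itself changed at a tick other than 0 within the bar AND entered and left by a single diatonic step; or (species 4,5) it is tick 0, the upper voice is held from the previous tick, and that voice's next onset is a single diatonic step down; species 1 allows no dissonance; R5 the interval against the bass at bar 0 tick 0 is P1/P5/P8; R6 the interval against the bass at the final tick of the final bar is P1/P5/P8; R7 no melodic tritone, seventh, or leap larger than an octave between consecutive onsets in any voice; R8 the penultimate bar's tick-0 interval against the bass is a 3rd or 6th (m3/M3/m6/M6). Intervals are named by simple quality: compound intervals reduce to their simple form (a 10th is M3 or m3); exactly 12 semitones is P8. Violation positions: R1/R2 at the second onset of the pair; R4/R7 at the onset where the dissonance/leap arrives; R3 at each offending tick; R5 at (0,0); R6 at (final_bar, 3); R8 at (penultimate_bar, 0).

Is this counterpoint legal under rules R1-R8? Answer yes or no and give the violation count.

bar 0: v0=A3 v1=A4 v2=C5 (m3)
bar 1: v0=C4 v1=A4 v2=E5 (M3)
bar 2: v0=B3 v1=C5 v2=F4 (TT)
bar 3: v0=C4 v1=E4 v2=B4 (M7)
bar 4: v0=B3 v1=C5 v2=B4 (P8)
bar 5: v0=G3 v1=E4 v2=G4 (P8)
bar 6: v0=A3 v1=A4 v2=C5 (m3)
  R5 @ bar0.0: opens on m3
  R3 @ bar2.0: C5 above F4
  R4 @ bar2.0: B3/C5 m2 untreated
  R4 @ bar2.0: B3/F4 TT untreated
  R7 @ bar2.0: E5->F4 leap 11st
  R3 @ bar2.1: C5 above F4
  R3 @ bar2.2: C5 above F4
  R3 @ bar2.3: C5 above F4
  R4 @ bar3.0: C4/B4 M7 untreated
  R7 @ bar3.0: F4->B4 leap 6st
  R3 @ bar4.0: C5 above B4
  R4 @ bar4.0: B3/C5 m2 untreated
  R3 @ bar4.1: C5 above B4
  R3 @ bar4.2: C5 above B4
  R3 @ bar4.3: C5 above B4
  R1 @ bar5.0: B3/B4 P8 -> G3/G4 P8 similar
  R8 @ bar5.0: penult P8 not 3rd/6th
  R2 @ bar6.0: G3/E4 M6 -> A3/A4 P8 similar
  R6 @ bar6.3: closes on m3

No (19 violations)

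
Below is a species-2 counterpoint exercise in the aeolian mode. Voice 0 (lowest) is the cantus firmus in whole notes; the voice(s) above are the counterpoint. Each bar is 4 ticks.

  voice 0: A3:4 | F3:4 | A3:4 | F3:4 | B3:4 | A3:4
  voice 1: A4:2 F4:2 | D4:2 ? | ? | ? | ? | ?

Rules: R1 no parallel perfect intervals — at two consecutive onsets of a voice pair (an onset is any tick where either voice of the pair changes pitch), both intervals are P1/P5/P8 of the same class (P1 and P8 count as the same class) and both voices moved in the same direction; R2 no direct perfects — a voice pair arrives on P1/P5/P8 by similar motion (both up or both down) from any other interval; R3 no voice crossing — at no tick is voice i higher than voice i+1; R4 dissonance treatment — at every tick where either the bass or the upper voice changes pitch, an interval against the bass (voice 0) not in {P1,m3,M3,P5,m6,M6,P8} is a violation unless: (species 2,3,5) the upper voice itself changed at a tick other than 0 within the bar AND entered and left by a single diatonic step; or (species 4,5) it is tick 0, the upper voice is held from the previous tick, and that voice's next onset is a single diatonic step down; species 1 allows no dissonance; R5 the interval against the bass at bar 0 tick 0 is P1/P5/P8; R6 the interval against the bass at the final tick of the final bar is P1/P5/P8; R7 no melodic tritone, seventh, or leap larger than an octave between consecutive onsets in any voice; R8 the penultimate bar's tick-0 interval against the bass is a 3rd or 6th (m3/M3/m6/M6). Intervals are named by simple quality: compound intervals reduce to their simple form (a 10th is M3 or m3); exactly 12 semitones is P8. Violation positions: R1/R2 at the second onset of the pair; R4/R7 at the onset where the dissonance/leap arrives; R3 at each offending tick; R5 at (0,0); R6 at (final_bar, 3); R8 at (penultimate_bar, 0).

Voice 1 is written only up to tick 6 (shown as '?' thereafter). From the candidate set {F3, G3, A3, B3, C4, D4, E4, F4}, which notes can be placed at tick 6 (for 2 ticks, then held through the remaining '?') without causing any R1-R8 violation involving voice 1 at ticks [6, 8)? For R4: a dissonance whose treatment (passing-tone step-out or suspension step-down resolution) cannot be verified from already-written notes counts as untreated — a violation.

{A3, C4, D4, F3, F4}

F3: legal
G3: violates R4
A3: legal
B3: violates R4
C4: legal
D4: legal
E4: violates R4
F4: legal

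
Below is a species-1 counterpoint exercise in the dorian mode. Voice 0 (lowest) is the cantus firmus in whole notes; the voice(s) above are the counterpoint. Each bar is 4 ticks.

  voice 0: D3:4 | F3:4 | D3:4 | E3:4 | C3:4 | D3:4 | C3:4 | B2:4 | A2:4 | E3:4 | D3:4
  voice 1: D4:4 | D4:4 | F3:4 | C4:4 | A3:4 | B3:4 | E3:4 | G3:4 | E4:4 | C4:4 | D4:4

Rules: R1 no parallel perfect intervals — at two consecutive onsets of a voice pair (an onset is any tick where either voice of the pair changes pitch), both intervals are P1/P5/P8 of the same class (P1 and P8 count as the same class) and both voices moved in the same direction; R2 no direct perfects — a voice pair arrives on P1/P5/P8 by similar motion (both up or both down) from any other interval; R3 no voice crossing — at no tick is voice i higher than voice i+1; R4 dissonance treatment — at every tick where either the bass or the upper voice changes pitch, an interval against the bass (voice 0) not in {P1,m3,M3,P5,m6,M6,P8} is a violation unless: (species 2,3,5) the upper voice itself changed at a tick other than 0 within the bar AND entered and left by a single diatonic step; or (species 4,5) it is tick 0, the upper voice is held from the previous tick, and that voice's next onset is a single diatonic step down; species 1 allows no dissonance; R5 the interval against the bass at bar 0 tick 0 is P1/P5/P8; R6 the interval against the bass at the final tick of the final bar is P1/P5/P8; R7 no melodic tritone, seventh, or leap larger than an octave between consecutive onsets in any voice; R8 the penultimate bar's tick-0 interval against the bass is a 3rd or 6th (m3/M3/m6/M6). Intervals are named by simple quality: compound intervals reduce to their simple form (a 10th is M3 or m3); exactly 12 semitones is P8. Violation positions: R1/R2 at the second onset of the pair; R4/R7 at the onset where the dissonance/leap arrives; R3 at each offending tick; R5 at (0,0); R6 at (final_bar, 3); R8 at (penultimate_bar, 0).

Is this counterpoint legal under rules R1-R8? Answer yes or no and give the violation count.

Yes (0 violations)

bar 0: v0=D3 v1=D4 (P8)
bar 1: v0=F3 v1=D4 (M6)
bar 2: v0=D3 v1=F3 (m3)
bar 3: v0=E3 v1=C4 (m6)
bar 4: v0=C3 v1=A3 (M6)
bar 5: v0=D3 v1=B3 (M6)
bar 6: v0=C3 v1=E3 (M3)
bar 7: v0=B2 v1=G3 (m6)
bar 8: v0=A2 v1=E4 (P5)
bar 9: v0=E3 v1=C4 (m6)
bar 10: v0=D3 v1=D4 (P8)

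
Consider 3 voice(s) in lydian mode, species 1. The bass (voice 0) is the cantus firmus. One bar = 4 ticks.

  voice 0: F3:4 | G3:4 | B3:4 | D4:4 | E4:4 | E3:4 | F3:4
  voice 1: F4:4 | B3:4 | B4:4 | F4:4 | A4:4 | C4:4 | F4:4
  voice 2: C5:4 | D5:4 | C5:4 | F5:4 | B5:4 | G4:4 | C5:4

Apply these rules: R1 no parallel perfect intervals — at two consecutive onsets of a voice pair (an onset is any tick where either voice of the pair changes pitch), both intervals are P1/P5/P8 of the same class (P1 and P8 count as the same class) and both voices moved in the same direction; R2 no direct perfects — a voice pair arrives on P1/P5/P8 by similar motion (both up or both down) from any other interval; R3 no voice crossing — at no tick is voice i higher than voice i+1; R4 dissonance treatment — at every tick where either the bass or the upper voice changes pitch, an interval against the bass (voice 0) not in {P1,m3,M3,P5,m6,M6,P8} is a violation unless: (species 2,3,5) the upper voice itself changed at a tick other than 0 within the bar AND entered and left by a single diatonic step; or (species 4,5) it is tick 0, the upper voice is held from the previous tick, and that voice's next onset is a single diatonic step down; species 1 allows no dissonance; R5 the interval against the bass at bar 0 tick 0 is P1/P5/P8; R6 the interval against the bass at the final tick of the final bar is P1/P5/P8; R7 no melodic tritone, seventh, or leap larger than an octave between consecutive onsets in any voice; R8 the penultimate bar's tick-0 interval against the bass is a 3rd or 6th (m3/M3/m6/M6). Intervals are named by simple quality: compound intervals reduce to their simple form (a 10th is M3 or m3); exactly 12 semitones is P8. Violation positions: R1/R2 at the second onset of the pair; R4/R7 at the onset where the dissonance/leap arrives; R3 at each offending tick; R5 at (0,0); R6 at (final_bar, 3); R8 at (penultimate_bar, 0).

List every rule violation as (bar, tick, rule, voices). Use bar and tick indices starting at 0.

(1, 0, R1, (0, 2))
(1, 0, R7, (1,))
(2, 0, R2, (0, 1))
(2, 0, R4, (0, 2))
(3, 0, R7, (1,))
(4, 0, R2, (0, 2))
(4, 0, R4, (0, 1))
(4, 0, R7, (2,))
(5, 0, R2, (1, 2))
(5, 0, R7, (2,))
(6, 0, R1, (1, 2))
(6, 0, R2, (0, 1))
(6, 0, R2, (0, 2))

bar 0: v0=F3 v1=F4 v2=C5 downbeat P5
bar 1: v0=G3 v1=B3 v2=D5 downbeat P5
bar 2: v0=B3 v1=B4 v2=C5 downbeat m2
bar 3: v0=D4 v1=F4 v2=F5 downbeat m3
bar 4: v0=E4 v1=A4 v2=B5 downbeat P5
bar 5: v0=E3 v1=C4 v2=G4 downbeat m3
bar 6: v0=F3 v1=F4 v2=C5 downbeat P5
  -> R1 @ bar 1 tick 0 v(0, 2): F3/C5 P5 -> G3/D5 P5 similar
  -> R7 @ bar 1 tick 0 v(1,): F4->B3 leap 6st
  -> R2 @ bar 2 tick 0 v(0, 1): G3/B3 M3 -> B3/B4 P8 similar
  -> R4 @ bar 2 tick 0 v(0, 2): B3/C5 m2 untreated
  -> R7 @ bar 3 tick 0 v(1,): B4->F4 leap 6st
  -> R2 @ bar 4 tick 0 v(0, 2): D4/F5 m3 -> E4/B5 P5 similar
  -> R4 @ bar 4 tick 0 v(0, 1): E4/A4 P4 untreated
  -> R7 @ bar 4 tick 0 v(2,): F5->B5 leap 6st
  -> R2 @ bar 5 tick 0 v(1, 2): A4/B5 M2 -> C4/G4 P5 similar
  -> R7 @ bar 5 tick 0 v(2,): B5->G4 leap 16st
  -> R1 @ bar 6 tick 0 v(1, 2): C4/G4 P5 -> F4/C5 P5 similar
  -> R2 @ bar 6 tick 0 v(0, 1): E3/C4 m6 -> F3/F4 P8 similar
  -> R2 @ bar 6 tick 0 v(0, 2): E3/G4 m3 -> F3/C5 P5 similar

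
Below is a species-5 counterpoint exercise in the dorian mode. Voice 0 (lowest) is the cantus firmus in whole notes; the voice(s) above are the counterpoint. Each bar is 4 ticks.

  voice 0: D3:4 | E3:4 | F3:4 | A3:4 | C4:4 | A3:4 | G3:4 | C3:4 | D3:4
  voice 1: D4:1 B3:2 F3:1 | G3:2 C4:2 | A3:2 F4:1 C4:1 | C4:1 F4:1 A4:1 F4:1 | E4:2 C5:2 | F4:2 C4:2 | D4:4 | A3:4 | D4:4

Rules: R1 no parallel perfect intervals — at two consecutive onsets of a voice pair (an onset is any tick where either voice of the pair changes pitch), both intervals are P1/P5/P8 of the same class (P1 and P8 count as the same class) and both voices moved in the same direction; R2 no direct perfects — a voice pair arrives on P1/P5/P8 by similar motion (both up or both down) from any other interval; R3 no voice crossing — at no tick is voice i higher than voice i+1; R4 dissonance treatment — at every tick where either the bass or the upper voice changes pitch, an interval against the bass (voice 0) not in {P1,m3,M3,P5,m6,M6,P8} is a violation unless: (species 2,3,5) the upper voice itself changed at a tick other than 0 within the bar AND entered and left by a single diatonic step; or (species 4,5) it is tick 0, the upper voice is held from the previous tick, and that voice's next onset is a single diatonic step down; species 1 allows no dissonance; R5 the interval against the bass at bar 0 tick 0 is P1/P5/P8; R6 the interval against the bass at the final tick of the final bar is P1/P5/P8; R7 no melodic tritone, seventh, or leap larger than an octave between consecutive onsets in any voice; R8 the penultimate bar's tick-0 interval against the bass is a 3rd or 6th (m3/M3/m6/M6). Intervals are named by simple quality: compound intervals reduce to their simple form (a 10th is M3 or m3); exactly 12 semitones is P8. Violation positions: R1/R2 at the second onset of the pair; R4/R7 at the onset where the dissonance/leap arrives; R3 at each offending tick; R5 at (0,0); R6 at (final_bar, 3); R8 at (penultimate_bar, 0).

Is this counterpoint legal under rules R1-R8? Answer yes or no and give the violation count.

No (2 violations)

bar 0: v0=D3 v1=D4 (P8)
bar 1: v0=E3 v1=G3 (m3)
bar 2: v0=F3 v1=A3 (M3)
bar 3: v0=A3 v1=C4 (m3)
bar 4: v0=C4 v1=E4 (M3)
bar 5: v0=A3 v1=F4 (m6)
bar 6: v0=G3 v1=D4 (P5)
bar 7: v0=C3 v1=A3 (M6)
bar 8: v0=D3 v1=D4 (P8)
  R7 @ bar0.3: B3->F3 leap 6st
  R2 @ bar8.0: C3/A3 M6 -> D3/D4 P8 similar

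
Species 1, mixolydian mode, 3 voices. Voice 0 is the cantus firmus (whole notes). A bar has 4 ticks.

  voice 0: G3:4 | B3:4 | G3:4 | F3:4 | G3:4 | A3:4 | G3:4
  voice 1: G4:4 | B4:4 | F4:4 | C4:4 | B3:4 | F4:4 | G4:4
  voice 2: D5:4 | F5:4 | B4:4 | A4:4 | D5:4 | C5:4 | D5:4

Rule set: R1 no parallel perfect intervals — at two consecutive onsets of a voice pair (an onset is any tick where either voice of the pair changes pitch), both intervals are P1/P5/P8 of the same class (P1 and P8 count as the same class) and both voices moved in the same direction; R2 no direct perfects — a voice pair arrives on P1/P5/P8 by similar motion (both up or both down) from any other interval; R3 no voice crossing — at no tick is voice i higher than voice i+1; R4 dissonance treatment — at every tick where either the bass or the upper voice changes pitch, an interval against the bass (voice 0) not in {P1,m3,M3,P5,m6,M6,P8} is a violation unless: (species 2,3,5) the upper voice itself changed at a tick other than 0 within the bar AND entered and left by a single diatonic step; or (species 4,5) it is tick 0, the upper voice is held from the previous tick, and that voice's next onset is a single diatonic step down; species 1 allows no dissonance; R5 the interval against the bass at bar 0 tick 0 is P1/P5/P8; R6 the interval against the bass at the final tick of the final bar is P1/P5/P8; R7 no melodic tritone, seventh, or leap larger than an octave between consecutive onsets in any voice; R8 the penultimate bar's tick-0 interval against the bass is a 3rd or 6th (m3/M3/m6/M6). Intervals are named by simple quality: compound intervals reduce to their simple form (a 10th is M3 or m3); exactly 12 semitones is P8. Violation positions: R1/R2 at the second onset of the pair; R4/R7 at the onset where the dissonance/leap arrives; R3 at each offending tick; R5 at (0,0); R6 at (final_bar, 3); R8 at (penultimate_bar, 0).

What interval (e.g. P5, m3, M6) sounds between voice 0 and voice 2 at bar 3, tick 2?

voice 0=F3 voice 2=A4 -> M3

M3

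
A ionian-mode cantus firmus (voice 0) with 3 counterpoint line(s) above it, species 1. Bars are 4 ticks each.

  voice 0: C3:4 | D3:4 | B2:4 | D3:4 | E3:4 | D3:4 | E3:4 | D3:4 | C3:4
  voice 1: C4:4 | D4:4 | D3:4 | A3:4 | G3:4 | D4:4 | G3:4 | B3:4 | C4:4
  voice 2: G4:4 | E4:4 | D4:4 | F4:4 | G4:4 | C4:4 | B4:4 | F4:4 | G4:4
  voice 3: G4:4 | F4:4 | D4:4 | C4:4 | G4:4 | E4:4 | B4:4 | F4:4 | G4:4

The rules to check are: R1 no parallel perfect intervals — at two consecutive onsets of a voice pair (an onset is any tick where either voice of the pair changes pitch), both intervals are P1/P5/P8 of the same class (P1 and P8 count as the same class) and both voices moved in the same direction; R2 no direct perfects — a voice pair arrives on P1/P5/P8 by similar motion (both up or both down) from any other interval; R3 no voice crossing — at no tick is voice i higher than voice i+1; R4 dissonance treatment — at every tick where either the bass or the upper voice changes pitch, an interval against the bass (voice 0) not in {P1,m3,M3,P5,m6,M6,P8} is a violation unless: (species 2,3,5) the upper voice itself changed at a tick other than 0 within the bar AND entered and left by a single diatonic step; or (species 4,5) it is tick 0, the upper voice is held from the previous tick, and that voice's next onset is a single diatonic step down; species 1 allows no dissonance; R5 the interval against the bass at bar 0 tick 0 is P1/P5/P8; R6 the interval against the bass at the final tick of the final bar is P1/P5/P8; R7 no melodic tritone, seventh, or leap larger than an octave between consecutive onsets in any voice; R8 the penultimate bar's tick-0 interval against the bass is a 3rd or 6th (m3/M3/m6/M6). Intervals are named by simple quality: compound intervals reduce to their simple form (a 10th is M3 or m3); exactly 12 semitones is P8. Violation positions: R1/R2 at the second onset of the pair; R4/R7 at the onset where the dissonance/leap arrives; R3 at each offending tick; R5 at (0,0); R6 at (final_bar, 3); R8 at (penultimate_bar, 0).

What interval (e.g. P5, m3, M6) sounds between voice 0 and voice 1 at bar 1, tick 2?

P8

voice 0=D3 voice 1=D4 -> P8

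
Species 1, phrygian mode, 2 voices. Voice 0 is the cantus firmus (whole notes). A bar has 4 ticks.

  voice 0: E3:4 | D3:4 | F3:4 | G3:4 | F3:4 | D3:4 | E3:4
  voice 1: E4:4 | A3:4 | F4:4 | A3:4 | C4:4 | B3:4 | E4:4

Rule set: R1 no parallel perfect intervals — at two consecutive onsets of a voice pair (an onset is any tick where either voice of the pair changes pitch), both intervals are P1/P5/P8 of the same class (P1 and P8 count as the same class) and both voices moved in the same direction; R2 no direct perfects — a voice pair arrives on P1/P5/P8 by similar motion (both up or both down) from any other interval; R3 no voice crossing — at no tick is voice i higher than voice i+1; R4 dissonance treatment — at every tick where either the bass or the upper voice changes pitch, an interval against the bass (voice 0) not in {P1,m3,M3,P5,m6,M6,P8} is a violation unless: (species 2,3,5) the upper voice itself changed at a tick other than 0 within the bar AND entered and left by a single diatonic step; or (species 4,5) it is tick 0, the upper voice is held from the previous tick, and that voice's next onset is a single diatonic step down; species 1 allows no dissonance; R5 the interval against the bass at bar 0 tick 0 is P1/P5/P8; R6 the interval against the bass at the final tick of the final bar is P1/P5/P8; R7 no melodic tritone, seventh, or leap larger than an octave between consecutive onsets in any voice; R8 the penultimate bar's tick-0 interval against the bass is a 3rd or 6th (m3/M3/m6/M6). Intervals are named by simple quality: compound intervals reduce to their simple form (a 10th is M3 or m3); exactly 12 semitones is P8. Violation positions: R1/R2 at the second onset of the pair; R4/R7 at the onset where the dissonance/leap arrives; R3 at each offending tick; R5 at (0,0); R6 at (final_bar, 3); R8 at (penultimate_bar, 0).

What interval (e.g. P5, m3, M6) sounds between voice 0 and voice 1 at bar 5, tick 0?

voice 0=D3 voice 1=B3 -> M6

M6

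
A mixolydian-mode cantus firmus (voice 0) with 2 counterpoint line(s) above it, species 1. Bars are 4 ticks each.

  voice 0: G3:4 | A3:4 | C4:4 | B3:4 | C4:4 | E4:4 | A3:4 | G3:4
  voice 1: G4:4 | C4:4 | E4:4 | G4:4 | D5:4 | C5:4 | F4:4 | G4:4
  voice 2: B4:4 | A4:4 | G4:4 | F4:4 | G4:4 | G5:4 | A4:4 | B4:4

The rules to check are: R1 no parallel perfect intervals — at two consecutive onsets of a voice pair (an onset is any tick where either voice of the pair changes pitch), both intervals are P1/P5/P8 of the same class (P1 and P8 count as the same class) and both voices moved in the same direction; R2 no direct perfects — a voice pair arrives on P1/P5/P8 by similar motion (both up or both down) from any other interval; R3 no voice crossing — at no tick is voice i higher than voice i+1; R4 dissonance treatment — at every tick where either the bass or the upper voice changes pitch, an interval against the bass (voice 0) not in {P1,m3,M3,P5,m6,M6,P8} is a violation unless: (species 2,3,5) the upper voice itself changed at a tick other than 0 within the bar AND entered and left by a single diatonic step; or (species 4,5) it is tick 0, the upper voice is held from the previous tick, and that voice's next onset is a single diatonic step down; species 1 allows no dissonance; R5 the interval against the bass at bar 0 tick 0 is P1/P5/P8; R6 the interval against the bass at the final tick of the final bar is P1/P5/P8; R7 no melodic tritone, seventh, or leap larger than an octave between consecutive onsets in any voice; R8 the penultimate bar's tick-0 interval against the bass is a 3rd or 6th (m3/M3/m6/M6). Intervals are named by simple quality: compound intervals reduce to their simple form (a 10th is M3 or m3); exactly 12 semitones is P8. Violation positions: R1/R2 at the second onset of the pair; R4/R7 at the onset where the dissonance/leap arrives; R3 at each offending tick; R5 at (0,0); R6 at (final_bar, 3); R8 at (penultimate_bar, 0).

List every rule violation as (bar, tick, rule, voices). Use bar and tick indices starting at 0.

bar 0: v0=G3 v1=G4 v2=B4 downbeat M3
bar 1: v0=A3 v1=C4 v2=A4 downbeat P8
bar 2: v0=C4 v1=E4 v2=G4 downbeat P5
bar 3: v0=B3 v1=G4 v2=F4 downbeat TT
bar 4: v0=C4 v1=D5 v2=G4 downbeat P5
bar 5: v0=E4 v1=C5 v2=G5 downbeat m3
bar 6: v0=A3 v1=F4 v2=A4 downbeat P8
bar 7: v0=G3 v1=G4 v2=B4 downbeat M3
  -> R5 @ bar 0 tick 0 v(0, 2): opens on M3
  -> R3 @ bar 3 tick 0 v(1, 2): G4 above F4
  -> R4 @ bar 3 tick 0 v(0, 2): B3/F4 TT untreated
  -> R3 @ bar 3 tick 1 v(1, 2): G4 above F4
  -> R3 @ bar 3 tick 2 v(1, 2): G4 above F4
  -> R3 @ bar 3 tick 3 v(1, 2): G4 above F4
  -> R2 @ bar 4 tick 0 v(0, 2): B3/F4 TT -> C4/G4 P5 similar
  -> R2 @ bar 4 tick 0 v(1, 2): G4/F4 M2 -> D5/G4 P5 similar
  -> R3 @ bar 4 tick 0 v(1, 2): D5 above G4
  -> R4 @ bar 4 tick 0 v(0, 1): C4/D5 M2 untreated
  -> R3 @ bar 4 tick 1 v(1, 2): D5 above G4
  -> R3 @ bar 4 tick 2 v(1, 2): D5 above G4
  -> R3 @ bar 4 tick 3 v(1, 2): D5 above G4
  -> R2 @ bar 6 tick 0 v(0, 2): E4/G5 m3 -> A3/A4 P8 similar
  -> R7 @ bar 6 tick 0 v(2,): G5->A4 leap 10st
  -> R8 @ bar 6 tick 0 v(0, 2): penult P8 not 3rd/6th
  -> R6 @ bar 7 tick 3 v(0, 2): closes on M3

(0, 0, R5, (0, 2))
(3, 0, R3, (1, 2))
(3, 0, R4, (0, 2))
(3, 1, R3, (1, 2))
(3, 2, R3, (1, 2))
(3, 3, R3, (1, 2))
(4, 0, R2, (0, 2))
(4, 0, R2, (1, 2))
(4, 0, R3, (1, 2))
(4, 0, R4, (0, 1))
(4, 1, R3, (1, 2))
(4, 2, R3, (1, 2))
(4, 3, R3, (1, 2))
(6, 0, R2, (0, 2))
(6, 0, R7, (2,))
(6, 0, R8, (0, 2))
(7, 3, R6, (0, 2))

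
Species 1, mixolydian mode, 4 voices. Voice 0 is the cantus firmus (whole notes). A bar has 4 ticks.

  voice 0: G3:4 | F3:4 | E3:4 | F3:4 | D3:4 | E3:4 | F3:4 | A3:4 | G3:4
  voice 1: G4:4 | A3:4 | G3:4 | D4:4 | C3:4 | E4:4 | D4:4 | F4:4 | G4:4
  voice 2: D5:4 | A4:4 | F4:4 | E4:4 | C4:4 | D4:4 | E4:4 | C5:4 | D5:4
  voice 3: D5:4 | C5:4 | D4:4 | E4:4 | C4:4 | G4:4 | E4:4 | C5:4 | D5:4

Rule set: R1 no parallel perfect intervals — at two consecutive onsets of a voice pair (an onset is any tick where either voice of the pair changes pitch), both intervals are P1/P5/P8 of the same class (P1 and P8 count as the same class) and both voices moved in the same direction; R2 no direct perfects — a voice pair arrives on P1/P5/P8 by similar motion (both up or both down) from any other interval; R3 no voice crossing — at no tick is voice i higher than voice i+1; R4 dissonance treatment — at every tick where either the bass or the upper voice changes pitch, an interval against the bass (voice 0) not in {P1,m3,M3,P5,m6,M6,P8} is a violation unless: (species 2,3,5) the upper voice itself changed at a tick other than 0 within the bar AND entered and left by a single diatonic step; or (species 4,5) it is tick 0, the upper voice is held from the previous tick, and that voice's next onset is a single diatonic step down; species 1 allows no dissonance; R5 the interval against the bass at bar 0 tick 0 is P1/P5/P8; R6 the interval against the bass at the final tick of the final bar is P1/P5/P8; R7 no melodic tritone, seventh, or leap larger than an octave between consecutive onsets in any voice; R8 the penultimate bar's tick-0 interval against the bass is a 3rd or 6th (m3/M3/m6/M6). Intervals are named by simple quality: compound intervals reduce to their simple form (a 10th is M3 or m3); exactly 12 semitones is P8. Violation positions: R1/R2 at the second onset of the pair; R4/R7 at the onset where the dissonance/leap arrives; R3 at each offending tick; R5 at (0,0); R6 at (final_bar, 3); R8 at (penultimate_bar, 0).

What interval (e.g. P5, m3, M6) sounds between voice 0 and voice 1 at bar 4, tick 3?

M2

voice 0=D3 voice 1=C3 -> M2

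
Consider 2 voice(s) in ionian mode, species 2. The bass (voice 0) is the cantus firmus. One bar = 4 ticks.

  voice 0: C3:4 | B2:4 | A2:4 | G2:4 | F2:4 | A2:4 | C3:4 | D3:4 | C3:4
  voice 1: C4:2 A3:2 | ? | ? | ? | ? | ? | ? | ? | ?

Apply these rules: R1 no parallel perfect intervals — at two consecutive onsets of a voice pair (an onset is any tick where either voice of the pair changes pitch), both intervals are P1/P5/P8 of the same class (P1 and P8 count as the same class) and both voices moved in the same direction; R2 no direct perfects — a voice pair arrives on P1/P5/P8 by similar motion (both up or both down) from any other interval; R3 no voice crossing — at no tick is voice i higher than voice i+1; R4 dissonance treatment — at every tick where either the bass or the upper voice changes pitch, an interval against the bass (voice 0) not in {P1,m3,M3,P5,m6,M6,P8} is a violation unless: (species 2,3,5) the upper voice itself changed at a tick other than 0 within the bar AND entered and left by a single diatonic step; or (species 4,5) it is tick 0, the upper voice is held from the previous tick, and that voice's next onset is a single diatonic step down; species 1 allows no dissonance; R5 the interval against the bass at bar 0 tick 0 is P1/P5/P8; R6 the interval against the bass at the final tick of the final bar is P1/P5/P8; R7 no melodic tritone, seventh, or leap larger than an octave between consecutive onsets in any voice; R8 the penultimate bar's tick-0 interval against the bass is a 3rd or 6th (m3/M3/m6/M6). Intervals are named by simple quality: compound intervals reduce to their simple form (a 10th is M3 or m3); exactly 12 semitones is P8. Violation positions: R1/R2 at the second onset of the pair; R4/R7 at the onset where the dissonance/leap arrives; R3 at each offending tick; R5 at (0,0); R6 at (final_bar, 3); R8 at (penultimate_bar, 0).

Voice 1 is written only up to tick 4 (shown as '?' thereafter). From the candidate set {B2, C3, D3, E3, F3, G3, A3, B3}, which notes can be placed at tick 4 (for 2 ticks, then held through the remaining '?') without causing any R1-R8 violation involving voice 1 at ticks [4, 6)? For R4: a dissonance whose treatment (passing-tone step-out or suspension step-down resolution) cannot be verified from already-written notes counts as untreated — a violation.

{B3, D3, G3}

B2: violates R2,R7
C3: violates R4
D3: legal
E3: violates R4
F3: violates R4
G3: legal
A3: violates R4
B3: legal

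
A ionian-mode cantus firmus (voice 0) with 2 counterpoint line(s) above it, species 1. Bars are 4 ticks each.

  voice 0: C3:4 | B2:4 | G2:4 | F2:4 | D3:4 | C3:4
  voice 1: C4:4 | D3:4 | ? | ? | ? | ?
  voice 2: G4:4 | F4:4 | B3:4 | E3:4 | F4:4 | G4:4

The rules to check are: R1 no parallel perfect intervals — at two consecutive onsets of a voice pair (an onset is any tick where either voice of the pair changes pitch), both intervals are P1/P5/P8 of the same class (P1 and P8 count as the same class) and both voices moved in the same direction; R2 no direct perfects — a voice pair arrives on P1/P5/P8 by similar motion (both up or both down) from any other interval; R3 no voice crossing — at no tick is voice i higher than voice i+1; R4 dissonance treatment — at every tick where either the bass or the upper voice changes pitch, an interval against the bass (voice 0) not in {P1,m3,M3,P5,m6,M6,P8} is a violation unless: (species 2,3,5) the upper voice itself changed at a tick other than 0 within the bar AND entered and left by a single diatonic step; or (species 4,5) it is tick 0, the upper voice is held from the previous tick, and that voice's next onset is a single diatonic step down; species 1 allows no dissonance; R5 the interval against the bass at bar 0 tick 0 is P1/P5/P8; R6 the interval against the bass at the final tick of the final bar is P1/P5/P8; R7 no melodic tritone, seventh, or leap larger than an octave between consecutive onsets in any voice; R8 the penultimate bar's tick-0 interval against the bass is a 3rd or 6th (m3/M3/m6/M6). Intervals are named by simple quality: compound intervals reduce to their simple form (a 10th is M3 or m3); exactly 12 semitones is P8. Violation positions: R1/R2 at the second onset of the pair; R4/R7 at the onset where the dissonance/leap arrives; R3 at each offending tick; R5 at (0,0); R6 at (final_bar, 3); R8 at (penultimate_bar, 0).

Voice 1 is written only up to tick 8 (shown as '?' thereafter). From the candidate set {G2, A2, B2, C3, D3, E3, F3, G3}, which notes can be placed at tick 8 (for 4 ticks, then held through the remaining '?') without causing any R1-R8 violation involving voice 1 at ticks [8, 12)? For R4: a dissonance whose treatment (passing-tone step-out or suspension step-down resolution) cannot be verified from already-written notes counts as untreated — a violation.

G2: violates R2
A2: violates R4
B2: violates R2
C3: violates R4
D3: legal
E3: legal
F3: violates R4
G3: legal

{D3, E3, G3}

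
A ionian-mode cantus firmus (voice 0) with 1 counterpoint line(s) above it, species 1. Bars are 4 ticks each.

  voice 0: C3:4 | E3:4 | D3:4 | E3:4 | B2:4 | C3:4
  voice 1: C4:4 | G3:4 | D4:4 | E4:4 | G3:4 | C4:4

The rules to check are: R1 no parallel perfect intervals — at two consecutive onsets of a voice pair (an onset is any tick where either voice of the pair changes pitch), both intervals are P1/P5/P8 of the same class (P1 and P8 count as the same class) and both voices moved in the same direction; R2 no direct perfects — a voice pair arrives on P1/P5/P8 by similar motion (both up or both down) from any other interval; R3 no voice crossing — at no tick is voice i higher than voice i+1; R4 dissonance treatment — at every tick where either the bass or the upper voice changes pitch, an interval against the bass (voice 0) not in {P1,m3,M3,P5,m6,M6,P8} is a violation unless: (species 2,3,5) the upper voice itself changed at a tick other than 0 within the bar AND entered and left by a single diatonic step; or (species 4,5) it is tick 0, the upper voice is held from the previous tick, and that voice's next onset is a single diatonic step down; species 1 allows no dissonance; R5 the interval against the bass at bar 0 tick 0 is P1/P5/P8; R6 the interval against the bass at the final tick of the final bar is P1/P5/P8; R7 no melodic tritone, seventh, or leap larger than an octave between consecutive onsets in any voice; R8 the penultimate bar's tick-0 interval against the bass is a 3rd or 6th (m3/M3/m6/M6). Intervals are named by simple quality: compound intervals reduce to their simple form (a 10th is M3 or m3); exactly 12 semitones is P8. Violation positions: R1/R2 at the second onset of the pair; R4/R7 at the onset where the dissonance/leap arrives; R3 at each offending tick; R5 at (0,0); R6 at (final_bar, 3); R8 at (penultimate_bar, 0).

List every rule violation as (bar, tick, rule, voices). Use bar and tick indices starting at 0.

bar 0: v0=C3 v1=C4 downbeat P8
bar 1: v0=E3 v1=G3 downbeat m3
bar 2: v0=D3 v1=D4 downbeat P8
bar 3: v0=E3 v1=E4 downbeat P8
bar 4: v0=B2 v1=G3 downbeat m6
bar 5: v0=C3 v1=C4 downbeat P8
  -> R1 @ bar 3 tick 0 v(0, 1): D3/D4 P8 -> E3/E4 P8 similar
  -> R2 @ bar 5 tick 0 v(0, 1): B2/G3 m6 -> C3/C4 P8 similar

(3, 0, R1, (0, 1))
(5, 0, R2, (0, 1))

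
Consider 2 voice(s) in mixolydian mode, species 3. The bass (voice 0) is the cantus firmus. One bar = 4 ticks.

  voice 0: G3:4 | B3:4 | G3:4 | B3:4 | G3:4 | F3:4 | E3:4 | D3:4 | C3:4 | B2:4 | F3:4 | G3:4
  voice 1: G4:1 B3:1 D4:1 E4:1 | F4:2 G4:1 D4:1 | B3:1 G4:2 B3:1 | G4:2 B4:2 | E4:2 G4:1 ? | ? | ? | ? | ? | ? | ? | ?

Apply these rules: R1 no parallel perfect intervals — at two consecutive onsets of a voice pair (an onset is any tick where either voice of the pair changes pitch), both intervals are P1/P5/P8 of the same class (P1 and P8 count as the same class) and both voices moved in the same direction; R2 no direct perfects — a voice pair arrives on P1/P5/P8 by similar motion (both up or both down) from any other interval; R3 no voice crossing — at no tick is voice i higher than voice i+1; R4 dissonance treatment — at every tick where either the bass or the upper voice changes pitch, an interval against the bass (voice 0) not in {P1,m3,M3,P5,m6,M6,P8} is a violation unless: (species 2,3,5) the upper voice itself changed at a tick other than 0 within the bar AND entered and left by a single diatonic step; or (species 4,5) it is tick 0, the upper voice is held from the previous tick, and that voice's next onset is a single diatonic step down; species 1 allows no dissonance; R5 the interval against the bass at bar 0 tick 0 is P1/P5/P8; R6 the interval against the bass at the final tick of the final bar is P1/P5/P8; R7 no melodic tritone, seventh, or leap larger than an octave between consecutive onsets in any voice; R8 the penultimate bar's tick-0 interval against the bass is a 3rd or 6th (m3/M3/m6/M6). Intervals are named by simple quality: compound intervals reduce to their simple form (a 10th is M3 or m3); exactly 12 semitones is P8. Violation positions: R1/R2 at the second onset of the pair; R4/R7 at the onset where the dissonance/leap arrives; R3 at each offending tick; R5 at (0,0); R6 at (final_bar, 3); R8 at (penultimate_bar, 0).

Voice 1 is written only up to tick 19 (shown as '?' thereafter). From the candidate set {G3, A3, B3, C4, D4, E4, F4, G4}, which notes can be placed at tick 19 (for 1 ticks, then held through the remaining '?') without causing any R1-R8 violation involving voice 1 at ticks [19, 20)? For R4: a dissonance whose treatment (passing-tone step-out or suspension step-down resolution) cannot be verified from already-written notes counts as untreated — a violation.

G3: legal
A3: violates R4,R7
B3: legal
C4: violates R4
D4: legal
E4: legal
F4: violates R4
G4: legal

{B3, D4, E4, G3, G4}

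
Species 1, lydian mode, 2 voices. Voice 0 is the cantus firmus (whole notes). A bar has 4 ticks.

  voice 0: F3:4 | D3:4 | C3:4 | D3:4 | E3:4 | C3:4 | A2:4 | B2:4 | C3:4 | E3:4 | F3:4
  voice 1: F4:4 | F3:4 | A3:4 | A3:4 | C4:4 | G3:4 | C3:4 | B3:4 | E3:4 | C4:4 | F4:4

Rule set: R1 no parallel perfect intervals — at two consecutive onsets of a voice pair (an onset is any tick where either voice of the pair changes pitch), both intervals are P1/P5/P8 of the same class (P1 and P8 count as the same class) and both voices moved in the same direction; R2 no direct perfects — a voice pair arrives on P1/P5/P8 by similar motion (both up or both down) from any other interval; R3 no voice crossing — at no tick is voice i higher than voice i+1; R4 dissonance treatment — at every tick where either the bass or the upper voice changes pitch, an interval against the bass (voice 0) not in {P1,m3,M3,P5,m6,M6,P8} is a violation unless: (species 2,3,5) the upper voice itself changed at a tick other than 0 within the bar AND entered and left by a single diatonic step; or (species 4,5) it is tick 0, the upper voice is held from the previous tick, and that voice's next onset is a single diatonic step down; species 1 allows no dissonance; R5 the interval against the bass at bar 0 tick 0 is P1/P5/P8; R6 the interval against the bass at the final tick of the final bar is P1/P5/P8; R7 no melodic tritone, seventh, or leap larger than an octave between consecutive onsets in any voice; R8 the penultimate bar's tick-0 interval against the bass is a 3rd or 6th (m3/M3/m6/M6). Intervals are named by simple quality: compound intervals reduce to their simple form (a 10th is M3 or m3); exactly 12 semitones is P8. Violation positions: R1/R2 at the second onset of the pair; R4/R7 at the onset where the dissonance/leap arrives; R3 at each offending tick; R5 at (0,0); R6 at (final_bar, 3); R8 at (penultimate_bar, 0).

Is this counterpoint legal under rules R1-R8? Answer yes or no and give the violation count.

bar 0: v0=F3 v1=F4 (P8)
bar 1: v0=D3 v1=F3 (m3)
bar 2: v0=C3 v1=A3 (M6)
bar 3: v0=D3 v1=A3 (P5)
bar 4: v0=E3 v1=C4 (m6)
bar 5: v0=C3 v1=G3 (P5)
bar 6: v0=A2 v1=C3 (m3)
bar 7: v0=B2 v1=B3 (P8)
bar 8: v0=C3 v1=E3 (M3)
bar 9: v0=E3 v1=C4 (m6)
bar 10: v0=F3 v1=F4 (P8)
  R2 @ bar5.0: E3/C4 m6 -> C3/G3 P5 similar
  R2 @ bar7.0: A2/C3 m3 -> B2/B3 P8 similar
  R7 @ bar7.0: C3->B3 leap 11st
  R2 @ bar10.0: E3/C4 m6 -> F3/F4 P8 similar

No (4 violations)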